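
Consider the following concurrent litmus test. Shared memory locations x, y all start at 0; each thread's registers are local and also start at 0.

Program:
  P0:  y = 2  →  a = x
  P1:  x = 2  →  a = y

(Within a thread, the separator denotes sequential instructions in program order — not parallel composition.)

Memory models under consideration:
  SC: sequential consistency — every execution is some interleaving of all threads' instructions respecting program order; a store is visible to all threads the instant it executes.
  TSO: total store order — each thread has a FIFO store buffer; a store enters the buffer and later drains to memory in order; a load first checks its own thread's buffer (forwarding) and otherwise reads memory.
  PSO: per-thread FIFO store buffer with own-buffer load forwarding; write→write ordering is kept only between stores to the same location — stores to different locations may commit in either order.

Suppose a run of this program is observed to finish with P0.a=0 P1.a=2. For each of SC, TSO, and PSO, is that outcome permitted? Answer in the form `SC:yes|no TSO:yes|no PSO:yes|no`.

outcome vector order: (P0.a,P1.a)
[SC] allowed = {0/2 2/0 2/2}
[TSO] allowed = {0/0 0/2 2/0 2/2}
[PSO] allowed = {0/0 0/2 2/0 2/2}
target 0/2 ∈ {SC,TSO,PSO}

SC:yes TSO:yes PSO:yes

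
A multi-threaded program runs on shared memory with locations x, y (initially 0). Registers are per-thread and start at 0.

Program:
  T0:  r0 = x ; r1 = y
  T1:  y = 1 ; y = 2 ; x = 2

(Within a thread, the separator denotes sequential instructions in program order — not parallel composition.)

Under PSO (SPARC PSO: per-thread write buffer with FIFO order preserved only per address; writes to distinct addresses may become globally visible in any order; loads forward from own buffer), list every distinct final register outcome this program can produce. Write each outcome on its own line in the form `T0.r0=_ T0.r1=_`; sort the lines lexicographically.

outcome vector order: (T0.r0,T0.r1)
|PSO outcomes| = 6

T0.r0=0 T0.r1=0
T0.r0=0 T0.r1=1
T0.r0=0 T0.r1=2
T0.r0=2 T0.r1=0
T0.r0=2 T0.r1=1
T0.r0=2 T0.r1=2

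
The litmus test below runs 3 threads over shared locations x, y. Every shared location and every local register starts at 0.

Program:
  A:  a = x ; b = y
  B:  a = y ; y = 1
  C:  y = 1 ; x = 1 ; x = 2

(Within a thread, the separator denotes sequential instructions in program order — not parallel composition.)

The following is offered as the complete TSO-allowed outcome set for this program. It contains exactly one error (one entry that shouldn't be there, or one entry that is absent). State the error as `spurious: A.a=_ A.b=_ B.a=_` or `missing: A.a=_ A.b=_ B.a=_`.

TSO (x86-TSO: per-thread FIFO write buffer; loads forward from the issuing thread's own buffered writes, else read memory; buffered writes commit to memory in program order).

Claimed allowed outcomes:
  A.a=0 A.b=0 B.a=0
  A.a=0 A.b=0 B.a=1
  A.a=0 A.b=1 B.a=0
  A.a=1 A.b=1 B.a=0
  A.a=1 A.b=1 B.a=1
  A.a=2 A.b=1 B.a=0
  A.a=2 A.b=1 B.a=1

missing: A.a=0 A.b=1 B.a=1

outcome vector order: (A.a,A.b,B.a)
[TSO] allowed = {(0,0,0); (0,0,1); (0,1,0); (0,1,1); (1,1,0); (1,1,1); (2,1,0); (2,1,1)}
TSO∖claimed = {(0,1,1)}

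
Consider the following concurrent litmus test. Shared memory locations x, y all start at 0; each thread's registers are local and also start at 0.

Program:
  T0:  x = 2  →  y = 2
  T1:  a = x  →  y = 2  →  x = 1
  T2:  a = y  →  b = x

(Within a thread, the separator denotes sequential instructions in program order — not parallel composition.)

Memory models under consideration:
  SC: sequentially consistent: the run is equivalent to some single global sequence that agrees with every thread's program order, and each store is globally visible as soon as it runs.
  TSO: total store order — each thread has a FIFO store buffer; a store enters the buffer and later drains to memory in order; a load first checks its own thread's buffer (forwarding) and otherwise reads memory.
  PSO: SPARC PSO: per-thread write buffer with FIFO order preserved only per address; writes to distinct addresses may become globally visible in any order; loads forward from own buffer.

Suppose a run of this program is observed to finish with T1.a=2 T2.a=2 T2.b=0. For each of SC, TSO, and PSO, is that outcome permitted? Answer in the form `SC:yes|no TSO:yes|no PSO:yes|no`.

SC:no TSO:no PSO:yes

outcome vector order: (T1.a,T2.a,T2.b)
SC: 11 outcomes — {<0 0 0> <0 0 1> <0 0 2> <0 2 0> <0 2 1> <0 2 2> <2 0 0> <2 0 1> <2 0 2> <2 2 1> <2 2 2>}
TSO: 11 outcomes — {<0 0 0> <0 0 1> <0 0 2> <0 2 0> <0 2 1> <0 2 2> <2 0 0> <2 0 1> <2 0 2> <2 2 1> <2 2 2>}
PSO: 12 outcomes — {<0 0 0> <0 0 1> <0 0 2> <0 2 0> <0 2 1> <0 2 2> <2 0 0> <2 0 1> <2 0 2> <2 2 0> <2 2 1> <2 2 2>}
target <2 2 0> ∈ {PSO}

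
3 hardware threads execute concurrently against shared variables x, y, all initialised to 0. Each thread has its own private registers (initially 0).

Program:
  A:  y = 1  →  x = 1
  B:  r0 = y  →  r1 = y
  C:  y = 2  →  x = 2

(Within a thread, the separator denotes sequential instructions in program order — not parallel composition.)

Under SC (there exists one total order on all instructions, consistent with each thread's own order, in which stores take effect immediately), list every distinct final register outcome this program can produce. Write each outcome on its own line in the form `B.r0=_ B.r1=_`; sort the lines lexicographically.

B.r0=0 B.r1=0
B.r0=0 B.r1=1
B.r0=0 B.r1=2
B.r0=1 B.r1=1
B.r0=1 B.r1=2
B.r0=2 B.r1=1
B.r0=2 B.r1=2

outcome vector order: (B.r0,B.r1)
|SC outcomes| = 7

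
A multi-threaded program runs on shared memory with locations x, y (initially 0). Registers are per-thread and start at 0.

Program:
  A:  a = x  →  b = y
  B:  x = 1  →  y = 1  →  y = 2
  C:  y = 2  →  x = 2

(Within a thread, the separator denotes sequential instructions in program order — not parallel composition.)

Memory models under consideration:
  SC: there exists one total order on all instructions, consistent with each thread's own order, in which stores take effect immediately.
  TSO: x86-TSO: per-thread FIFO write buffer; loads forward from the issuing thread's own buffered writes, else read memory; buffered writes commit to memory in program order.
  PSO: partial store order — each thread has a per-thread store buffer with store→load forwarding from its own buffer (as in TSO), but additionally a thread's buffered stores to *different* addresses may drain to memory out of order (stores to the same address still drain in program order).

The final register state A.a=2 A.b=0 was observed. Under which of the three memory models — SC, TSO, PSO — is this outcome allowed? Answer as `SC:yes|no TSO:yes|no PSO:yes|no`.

SC:no TSO:no PSO:yes

outcome vector order: (A.a,A.b)
[SC] allowed = {00, 01, 02, 10, 11, 12, 21, 22}
[TSO] allowed = {00, 01, 02, 10, 11, 12, 21, 22}
[PSO] allowed = {00, 01, 02, 10, 11, 12, 20, 21, 22}
target 20 ∈ {PSO}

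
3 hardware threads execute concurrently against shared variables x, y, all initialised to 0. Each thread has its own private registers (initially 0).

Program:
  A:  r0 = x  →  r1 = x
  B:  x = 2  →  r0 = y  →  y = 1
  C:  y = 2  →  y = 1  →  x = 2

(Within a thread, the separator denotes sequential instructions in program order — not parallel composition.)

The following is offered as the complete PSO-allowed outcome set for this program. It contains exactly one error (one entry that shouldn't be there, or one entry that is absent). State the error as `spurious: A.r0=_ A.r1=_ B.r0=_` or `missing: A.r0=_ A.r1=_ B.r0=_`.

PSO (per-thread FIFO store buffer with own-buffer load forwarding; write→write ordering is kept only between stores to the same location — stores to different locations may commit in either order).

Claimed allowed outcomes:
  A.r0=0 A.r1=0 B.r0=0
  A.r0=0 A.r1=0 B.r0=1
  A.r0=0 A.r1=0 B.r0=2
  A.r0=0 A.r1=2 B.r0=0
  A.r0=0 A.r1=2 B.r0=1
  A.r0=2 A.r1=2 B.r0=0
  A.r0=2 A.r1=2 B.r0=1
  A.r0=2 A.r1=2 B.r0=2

outcome vector order: (A.r0,A.r1,B.r0)
PSO (9): 000 001 002 020 021 022 220 221 222
PSO∖claimed = {022}

missing: A.r0=0 A.r1=2 B.r0=2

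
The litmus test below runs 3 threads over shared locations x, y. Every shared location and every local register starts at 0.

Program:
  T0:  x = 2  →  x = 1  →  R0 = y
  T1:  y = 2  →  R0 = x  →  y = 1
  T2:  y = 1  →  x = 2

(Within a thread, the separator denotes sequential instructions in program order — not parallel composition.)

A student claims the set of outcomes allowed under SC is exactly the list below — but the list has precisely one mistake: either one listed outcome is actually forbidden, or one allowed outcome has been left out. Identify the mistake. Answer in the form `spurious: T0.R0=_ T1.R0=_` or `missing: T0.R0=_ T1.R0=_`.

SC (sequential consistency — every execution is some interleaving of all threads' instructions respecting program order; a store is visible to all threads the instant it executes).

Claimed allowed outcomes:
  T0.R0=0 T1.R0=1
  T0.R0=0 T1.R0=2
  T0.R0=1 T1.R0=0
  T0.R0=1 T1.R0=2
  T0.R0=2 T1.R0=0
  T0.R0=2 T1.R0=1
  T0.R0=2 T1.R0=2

missing: T0.R0=1 T1.R0=1

outcome vector order: (T0.R0,T1.R0)
[SC] allowed = {01 02 10 11 12 20 21 22}
SC∖claimed = {11}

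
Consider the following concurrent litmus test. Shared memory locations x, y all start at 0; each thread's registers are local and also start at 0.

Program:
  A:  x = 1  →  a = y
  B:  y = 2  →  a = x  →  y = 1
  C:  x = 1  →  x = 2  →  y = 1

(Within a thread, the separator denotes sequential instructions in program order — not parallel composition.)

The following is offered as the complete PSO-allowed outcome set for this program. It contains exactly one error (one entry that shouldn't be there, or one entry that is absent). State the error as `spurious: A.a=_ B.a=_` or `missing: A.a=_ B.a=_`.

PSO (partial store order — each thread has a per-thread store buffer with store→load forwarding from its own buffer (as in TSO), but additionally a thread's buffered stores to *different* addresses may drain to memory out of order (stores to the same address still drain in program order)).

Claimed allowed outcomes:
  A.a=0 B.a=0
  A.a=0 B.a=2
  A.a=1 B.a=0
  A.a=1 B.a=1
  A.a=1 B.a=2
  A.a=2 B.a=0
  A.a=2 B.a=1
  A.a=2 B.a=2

outcome vector order: (A.a,B.a)
under PSO → 00 01 02 10 11 12 20 21 22
PSO∖claimed = {01}

missing: A.a=0 B.a=1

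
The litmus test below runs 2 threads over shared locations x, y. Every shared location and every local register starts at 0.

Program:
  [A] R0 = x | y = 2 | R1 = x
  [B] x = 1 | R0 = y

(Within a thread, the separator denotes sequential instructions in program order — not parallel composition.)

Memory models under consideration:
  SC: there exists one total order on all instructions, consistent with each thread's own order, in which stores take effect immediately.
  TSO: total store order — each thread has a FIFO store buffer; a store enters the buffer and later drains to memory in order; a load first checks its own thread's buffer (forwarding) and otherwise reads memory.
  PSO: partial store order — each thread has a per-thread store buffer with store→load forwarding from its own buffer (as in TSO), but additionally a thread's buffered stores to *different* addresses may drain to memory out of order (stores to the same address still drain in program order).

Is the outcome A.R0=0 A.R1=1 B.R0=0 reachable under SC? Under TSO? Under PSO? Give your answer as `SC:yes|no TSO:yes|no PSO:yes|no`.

outcome vector order: (A.R0,A.R1,B.R0)
under SC → 002; 010; 012; 110; 112
under TSO → 000; 002; 010; 012; 110; 112
under PSO → 000; 002; 010; 012; 110; 112
target 010 ∈ {SC,TSO,PSO}

SC:yes TSO:yes PSO:yes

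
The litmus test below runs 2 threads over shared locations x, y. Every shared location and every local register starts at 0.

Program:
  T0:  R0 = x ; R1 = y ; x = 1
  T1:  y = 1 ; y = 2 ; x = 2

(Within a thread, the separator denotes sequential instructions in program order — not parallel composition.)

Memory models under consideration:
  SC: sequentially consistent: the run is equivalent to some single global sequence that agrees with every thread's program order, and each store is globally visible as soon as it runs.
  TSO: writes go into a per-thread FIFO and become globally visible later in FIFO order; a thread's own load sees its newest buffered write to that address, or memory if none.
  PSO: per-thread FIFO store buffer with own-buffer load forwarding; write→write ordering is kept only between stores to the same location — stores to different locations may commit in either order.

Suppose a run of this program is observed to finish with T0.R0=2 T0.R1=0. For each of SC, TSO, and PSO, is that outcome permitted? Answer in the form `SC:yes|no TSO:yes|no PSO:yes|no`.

SC:no TSO:no PSO:yes

outcome vector order: (T0.R0,T0.R1)
[SC] allowed = {0/0; 0/1; 0/2; 2/2}
[TSO] allowed = {0/0; 0/1; 0/2; 2/2}
[PSO] allowed = {0/0; 0/1; 0/2; 2/0; 2/1; 2/2}
target 2/0 ∈ {PSO}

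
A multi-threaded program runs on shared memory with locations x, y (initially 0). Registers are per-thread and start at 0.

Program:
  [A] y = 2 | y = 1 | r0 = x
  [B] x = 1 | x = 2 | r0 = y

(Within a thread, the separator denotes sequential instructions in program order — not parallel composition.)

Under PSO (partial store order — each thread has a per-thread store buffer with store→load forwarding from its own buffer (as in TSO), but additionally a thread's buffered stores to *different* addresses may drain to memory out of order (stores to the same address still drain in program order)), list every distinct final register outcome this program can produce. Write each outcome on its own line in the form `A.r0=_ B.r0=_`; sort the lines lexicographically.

A.r0=0 B.r0=0
A.r0=0 B.r0=1
A.r0=0 B.r0=2
A.r0=1 B.r0=0
A.r0=1 B.r0=1
A.r0=1 B.r0=2
A.r0=2 B.r0=0
A.r0=2 B.r0=1
A.r0=2 B.r0=2

outcome vector order: (A.r0,B.r0)
|PSO outcomes| = 9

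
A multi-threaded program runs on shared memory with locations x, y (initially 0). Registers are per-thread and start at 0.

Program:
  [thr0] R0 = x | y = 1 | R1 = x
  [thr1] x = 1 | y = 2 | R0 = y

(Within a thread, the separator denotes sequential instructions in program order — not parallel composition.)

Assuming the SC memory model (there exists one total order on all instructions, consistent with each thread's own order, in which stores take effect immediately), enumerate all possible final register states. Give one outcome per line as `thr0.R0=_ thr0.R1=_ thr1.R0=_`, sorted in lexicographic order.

thr0.R0=0 thr0.R1=0 thr1.R0=2
thr0.R0=0 thr0.R1=1 thr1.R0=1
thr0.R0=0 thr0.R1=1 thr1.R0=2
thr0.R0=1 thr0.R1=1 thr1.R0=1
thr0.R0=1 thr0.R1=1 thr1.R0=2

outcome vector order: (thr0.R0,thr0.R1,thr1.R0)
|SC outcomes| = 5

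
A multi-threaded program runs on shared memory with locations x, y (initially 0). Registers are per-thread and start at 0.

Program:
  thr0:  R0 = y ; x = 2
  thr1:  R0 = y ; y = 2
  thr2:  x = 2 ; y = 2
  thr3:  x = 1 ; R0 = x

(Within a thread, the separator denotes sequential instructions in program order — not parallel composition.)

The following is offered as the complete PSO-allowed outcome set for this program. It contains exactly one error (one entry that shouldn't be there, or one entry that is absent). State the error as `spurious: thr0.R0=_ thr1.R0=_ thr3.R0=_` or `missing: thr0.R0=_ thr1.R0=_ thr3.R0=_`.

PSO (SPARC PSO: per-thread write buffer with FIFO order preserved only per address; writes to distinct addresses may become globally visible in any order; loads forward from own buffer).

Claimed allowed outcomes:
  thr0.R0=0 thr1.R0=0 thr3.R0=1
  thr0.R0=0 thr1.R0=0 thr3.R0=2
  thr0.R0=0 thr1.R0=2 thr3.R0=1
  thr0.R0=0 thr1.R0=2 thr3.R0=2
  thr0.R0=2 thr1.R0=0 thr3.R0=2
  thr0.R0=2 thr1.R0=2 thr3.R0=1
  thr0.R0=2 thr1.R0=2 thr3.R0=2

missing: thr0.R0=2 thr1.R0=0 thr3.R0=1

outcome vector order: (thr0.R0,thr1.R0,thr3.R0)
PSO (8): <0 0 1> <0 0 2> <0 2 1> <0 2 2> <2 0 1> <2 0 2> <2 2 1> <2 2 2>
PSO∖claimed = {<2 0 1>}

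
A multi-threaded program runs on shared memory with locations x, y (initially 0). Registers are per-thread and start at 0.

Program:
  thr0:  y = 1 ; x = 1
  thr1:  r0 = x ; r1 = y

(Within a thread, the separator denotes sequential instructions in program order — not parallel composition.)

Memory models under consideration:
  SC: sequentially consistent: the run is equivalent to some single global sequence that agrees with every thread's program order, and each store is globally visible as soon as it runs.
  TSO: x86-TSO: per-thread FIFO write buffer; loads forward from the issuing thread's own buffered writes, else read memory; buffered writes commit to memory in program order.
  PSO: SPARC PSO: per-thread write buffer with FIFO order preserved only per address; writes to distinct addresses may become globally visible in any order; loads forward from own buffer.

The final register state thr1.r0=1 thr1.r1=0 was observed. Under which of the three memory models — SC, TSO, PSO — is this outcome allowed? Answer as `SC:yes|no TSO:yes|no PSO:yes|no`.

SC:no TSO:no PSO:yes

outcome vector order: (thr1.r0,thr1.r1)
SC: 3 outcomes — {0/0; 0/1; 1/1}
TSO: 3 outcomes — {0/0; 0/1; 1/1}
PSO: 4 outcomes — {0/0; 0/1; 1/0; 1/1}
target 1/0 ∈ {PSO}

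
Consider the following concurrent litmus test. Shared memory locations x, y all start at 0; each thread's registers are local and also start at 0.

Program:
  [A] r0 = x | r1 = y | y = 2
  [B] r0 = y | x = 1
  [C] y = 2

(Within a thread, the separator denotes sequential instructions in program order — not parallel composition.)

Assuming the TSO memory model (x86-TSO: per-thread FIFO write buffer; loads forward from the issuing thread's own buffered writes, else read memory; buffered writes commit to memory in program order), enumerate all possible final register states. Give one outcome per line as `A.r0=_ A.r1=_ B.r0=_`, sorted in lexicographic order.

outcome vector order: (A.r0,A.r1,B.r0)
|TSO outcomes| = 7

A.r0=0 A.r1=0 B.r0=0
A.r0=0 A.r1=0 B.r0=2
A.r0=0 A.r1=2 B.r0=0
A.r0=0 A.r1=2 B.r0=2
A.r0=1 A.r1=0 B.r0=0
A.r0=1 A.r1=2 B.r0=0
A.r0=1 A.r1=2 B.r0=2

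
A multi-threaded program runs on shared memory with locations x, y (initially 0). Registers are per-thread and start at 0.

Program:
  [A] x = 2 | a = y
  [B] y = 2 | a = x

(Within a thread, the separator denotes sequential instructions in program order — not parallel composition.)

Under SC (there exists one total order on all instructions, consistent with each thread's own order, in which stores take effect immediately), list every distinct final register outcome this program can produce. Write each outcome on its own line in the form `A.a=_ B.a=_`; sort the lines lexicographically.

outcome vector order: (A.a,B.a)
|SC outcomes| = 3

A.a=0 B.a=2
A.a=2 B.a=0
A.a=2 B.a=2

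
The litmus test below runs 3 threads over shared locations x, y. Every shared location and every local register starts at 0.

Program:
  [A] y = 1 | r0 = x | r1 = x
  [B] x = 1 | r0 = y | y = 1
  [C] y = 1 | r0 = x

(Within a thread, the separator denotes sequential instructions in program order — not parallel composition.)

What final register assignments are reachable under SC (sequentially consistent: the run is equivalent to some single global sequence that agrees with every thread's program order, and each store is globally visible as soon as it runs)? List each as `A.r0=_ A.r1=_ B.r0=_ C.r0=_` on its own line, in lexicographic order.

A.r0=0 A.r1=0 B.r0=1 C.r0=0
A.r0=0 A.r1=0 B.r0=1 C.r0=1
A.r0=0 A.r1=1 B.r0=1 C.r0=0
A.r0=0 A.r1=1 B.r0=1 C.r0=1
A.r0=1 A.r1=1 B.r0=0 C.r0=1
A.r0=1 A.r1=1 B.r0=1 C.r0=0
A.r0=1 A.r1=1 B.r0=1 C.r0=1

outcome vector order: (A.r0,A.r1,B.r0,C.r0)
|SC outcomes| = 7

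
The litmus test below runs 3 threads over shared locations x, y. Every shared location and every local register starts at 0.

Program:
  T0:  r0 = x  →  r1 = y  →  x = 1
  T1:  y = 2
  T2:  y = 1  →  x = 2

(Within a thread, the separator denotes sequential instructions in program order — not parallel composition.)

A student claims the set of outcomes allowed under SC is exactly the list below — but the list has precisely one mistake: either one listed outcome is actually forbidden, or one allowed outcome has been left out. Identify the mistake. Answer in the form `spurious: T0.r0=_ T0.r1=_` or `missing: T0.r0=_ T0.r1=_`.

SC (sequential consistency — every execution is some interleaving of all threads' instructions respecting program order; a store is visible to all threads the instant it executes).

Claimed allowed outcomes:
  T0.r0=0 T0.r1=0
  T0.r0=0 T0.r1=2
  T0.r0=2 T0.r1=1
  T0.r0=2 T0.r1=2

missing: T0.r0=0 T0.r1=1

outcome vector order: (T0.r0,T0.r1)
under SC → 0/0; 0/1; 0/2; 2/1; 2/2
SC∖claimed = {0/1}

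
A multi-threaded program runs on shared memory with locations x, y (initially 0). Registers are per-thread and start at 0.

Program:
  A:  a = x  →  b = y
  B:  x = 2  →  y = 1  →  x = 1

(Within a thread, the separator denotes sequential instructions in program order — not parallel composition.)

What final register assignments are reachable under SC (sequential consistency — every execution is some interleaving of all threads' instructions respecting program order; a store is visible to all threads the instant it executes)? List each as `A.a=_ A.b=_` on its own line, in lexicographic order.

A.a=0 A.b=0
A.a=0 A.b=1
A.a=1 A.b=1
A.a=2 A.b=0
A.a=2 A.b=1

outcome vector order: (A.a,A.b)
|SC outcomes| = 5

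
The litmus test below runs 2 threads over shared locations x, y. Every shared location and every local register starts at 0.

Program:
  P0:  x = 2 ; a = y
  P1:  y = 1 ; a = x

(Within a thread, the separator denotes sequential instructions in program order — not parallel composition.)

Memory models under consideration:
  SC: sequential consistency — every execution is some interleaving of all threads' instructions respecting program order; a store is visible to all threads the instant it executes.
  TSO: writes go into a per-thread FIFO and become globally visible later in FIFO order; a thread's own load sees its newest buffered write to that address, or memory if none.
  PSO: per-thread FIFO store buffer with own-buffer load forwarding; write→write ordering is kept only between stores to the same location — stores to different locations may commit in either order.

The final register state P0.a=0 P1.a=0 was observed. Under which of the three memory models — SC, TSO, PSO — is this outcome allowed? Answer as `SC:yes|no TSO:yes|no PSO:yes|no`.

SC:no TSO:yes PSO:yes

outcome vector order: (P0.a,P1.a)
SC: 3 outcomes — {<0 2>; <1 0>; <1 2>}
TSO: 4 outcomes — {<0 0>; <0 2>; <1 0>; <1 2>}
PSO: 4 outcomes — {<0 0>; <0 2>; <1 0>; <1 2>}
target <0 0> ∈ {TSO,PSO}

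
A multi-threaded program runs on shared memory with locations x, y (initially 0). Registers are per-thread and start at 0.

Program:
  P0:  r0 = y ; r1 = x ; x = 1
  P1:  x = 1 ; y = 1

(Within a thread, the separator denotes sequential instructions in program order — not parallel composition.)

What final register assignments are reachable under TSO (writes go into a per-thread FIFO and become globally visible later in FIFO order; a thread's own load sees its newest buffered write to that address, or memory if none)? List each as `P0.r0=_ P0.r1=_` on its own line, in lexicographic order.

outcome vector order: (P0.r0,P0.r1)
|TSO outcomes| = 3

P0.r0=0 P0.r1=0
P0.r0=0 P0.r1=1
P0.r0=1 P0.r1=1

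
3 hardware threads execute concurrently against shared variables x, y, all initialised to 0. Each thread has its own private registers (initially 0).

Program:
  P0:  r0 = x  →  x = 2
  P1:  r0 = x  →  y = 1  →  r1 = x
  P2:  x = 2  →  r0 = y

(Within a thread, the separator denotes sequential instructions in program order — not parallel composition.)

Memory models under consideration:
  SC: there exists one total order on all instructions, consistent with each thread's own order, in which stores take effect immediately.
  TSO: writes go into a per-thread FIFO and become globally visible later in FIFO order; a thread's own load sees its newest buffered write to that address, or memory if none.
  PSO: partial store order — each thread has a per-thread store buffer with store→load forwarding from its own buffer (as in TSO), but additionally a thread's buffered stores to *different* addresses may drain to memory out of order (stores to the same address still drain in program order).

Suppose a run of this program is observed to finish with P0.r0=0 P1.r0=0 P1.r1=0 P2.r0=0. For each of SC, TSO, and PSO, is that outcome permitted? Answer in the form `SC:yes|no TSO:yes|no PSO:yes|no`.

outcome vector order: (P0.r0,P1.r0,P1.r1,P2.r0)
SC: 10 outcomes — {<0 0 0 1>, <0 0 2 0>, <0 0 2 1>, <0 2 2 0>, <0 2 2 1>, <2 0 0 1>, <2 0 2 0>, <2 0 2 1>, <2 2 2 0>, <2 2 2 1>}
TSO: 12 outcomes — {<0 0 0 0>, <0 0 0 1>, <0 0 2 0>, <0 0 2 1>, <0 2 2 0>, <0 2 2 1>, <2 0 0 0>, <2 0 0 1>, <2 0 2 0>, <2 0 2 1>, <2 2 2 0>, <2 2 2 1>}
PSO: 12 outcomes — {<0 0 0 0>, <0 0 0 1>, <0 0 2 0>, <0 0 2 1>, <0 2 2 0>, <0 2 2 1>, <2 0 0 0>, <2 0 0 1>, <2 0 2 0>, <2 0 2 1>, <2 2 2 0>, <2 2 2 1>}
target <0 0 0 0> ∈ {TSO,PSO}

SC:no TSO:yes PSO:yes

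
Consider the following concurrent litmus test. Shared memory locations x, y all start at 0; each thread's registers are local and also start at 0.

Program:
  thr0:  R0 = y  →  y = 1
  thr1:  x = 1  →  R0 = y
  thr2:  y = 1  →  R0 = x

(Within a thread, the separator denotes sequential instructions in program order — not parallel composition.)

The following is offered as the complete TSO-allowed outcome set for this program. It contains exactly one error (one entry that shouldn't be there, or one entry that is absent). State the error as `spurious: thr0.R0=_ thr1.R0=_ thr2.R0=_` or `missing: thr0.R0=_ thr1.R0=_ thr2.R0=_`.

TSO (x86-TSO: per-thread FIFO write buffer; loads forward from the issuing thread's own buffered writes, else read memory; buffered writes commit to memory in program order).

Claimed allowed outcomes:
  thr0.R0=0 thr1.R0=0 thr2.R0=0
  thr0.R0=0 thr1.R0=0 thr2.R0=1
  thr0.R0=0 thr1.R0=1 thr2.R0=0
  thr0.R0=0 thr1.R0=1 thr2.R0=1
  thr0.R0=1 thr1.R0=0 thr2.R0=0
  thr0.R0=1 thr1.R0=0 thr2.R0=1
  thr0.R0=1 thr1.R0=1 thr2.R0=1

outcome vector order: (thr0.R0,thr1.R0,thr2.R0)
[TSO] allowed = {0/0/0, 0/0/1, 0/1/0, 0/1/1, 1/0/0, 1/0/1, 1/1/0, 1/1/1}
TSO∖claimed = {1/1/0}

missing: thr0.R0=1 thr1.R0=1 thr2.R0=0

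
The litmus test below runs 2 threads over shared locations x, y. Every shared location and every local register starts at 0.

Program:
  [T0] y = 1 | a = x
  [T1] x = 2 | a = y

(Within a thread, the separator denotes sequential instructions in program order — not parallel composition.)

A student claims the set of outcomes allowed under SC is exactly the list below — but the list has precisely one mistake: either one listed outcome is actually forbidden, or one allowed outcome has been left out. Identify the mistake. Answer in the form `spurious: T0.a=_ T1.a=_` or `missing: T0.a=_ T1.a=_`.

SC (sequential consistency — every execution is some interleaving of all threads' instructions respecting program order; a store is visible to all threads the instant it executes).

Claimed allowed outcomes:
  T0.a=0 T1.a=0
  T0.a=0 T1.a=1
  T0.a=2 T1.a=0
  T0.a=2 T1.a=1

outcome vector order: (T0.a,T1.a)
SC (3): <0 1>; <2 0>; <2 1>
claimed∖SC = {<0 0>}

spurious: T0.a=0 T1.a=0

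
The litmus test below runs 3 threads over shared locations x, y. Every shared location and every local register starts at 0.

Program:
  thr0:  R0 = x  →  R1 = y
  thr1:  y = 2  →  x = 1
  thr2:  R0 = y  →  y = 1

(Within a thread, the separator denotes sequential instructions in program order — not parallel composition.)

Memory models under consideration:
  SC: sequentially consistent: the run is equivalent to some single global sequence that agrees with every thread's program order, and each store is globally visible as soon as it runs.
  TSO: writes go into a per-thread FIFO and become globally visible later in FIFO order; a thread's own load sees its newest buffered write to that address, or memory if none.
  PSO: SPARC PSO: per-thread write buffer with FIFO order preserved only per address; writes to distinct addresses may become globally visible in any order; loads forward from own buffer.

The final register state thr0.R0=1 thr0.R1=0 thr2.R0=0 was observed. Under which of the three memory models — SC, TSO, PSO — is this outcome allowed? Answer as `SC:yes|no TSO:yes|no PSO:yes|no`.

outcome vector order: (thr0.R0,thr0.R1,thr2.R0)
[SC] allowed = {(0,0,0) (0,0,2) (0,1,0) (0,1,2) (0,2,0) (0,2,2) (1,1,0) (1,1,2) (1,2,0) (1,2,2)}
[TSO] allowed = {(0,0,0) (0,0,2) (0,1,0) (0,1,2) (0,2,0) (0,2,2) (1,1,0) (1,1,2) (1,2,0) (1,2,2)}
[PSO] allowed = {(0,0,0) (0,0,2) (0,1,0) (0,1,2) (0,2,0) (0,2,2) (1,0,0) (1,0,2) (1,1,0) (1,1,2) (1,2,0) (1,2,2)}
target (1,0,0) ∈ {PSO}

SC:no TSO:no PSO:yes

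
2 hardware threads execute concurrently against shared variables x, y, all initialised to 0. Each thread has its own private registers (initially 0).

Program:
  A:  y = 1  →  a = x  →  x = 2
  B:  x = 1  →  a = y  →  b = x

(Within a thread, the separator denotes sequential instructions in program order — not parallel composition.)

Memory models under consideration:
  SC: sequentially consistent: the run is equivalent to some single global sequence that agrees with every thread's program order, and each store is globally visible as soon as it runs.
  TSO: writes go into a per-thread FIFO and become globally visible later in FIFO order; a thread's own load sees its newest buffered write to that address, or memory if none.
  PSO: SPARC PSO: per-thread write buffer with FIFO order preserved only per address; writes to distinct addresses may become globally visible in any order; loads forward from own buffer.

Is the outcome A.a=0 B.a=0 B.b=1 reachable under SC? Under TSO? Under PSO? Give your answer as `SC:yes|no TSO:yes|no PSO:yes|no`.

SC:no TSO:yes PSO:yes

outcome vector order: (A.a,B.a,B.b)
[SC] allowed = {011 012 101 102 111 112}
[TSO] allowed = {001 002 011 012 101 102 111 112}
[PSO] allowed = {001 002 011 012 101 102 111 112}
target 001 ∈ {TSO,PSO}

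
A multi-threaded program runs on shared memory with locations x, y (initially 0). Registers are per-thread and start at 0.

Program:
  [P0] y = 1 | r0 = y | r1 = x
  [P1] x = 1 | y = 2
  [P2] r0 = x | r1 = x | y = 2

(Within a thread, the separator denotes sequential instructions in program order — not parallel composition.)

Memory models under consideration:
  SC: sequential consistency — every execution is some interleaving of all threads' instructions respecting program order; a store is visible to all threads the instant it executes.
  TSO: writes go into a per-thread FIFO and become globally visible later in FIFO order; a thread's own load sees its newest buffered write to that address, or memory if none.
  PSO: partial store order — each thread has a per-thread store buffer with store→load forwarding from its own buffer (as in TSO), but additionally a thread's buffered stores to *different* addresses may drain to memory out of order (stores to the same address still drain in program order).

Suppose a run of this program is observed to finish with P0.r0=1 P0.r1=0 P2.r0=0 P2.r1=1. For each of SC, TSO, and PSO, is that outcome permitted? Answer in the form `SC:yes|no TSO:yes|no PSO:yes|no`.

SC:yes TSO:yes PSO:yes

outcome vector order: (P0.r0,P0.r1,P2.r0,P2.r1)
SC (10): <1 0 0 0>, <1 0 0 1>, <1 0 1 1>, <1 1 0 0>, <1 1 0 1>, <1 1 1 1>, <2 0 0 0>, <2 1 0 0>, <2 1 0 1>, <2 1 1 1>
TSO (10): <1 0 0 0>, <1 0 0 1>, <1 0 1 1>, <1 1 0 0>, <1 1 0 1>, <1 1 1 1>, <2 0 0 0>, <2 1 0 0>, <2 1 0 1>, <2 1 1 1>
PSO (12): <1 0 0 0>, <1 0 0 1>, <1 0 1 1>, <1 1 0 0>, <1 1 0 1>, <1 1 1 1>, <2 0 0 0>, <2 0 0 1>, <2 0 1 1>, <2 1 0 0>, <2 1 0 1>, <2 1 1 1>
target <1 0 0 1> ∈ {SC,TSO,PSO}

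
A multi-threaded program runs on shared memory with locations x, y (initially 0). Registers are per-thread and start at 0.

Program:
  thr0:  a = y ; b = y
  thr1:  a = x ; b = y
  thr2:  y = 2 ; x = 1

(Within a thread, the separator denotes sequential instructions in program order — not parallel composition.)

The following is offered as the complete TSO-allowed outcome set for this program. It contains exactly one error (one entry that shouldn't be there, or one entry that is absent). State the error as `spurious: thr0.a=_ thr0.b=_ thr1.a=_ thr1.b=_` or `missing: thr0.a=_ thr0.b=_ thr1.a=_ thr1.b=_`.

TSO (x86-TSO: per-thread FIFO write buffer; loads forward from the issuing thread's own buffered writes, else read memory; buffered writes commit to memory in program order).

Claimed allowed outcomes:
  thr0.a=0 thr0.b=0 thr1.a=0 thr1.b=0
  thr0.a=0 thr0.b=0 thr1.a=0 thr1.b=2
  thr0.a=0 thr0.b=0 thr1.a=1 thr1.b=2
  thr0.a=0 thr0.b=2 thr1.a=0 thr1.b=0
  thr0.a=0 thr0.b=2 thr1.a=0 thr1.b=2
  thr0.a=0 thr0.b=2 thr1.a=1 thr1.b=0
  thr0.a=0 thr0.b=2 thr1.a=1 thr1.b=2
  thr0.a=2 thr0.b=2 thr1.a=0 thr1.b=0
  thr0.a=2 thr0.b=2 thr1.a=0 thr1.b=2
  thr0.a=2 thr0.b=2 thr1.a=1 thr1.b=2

outcome vector order: (thr0.a,thr0.b,thr1.a,thr1.b)
under TSO → 0000, 0002, 0012, 0200, 0202, 0212, 2200, 2202, 2212
claimed∖TSO = {0210}

spurious: thr0.a=0 thr0.b=2 thr1.a=1 thr1.b=0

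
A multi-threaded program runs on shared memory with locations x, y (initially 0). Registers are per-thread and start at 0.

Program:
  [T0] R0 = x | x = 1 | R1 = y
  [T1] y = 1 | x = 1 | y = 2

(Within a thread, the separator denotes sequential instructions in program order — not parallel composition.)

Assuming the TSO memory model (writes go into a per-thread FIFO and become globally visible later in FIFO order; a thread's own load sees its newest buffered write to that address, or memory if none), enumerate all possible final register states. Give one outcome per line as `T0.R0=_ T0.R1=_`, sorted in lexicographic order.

T0.R0=0 T0.R1=0
T0.R0=0 T0.R1=1
T0.R0=0 T0.R1=2
T0.R0=1 T0.R1=1
T0.R0=1 T0.R1=2

outcome vector order: (T0.R0,T0.R1)
|TSO outcomes| = 5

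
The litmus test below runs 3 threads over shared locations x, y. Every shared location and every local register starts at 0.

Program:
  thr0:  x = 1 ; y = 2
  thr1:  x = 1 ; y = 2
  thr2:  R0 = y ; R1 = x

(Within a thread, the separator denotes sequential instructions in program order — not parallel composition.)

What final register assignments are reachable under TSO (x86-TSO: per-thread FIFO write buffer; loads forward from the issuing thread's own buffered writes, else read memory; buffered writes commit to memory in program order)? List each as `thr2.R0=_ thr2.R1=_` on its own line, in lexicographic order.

outcome vector order: (thr2.R0,thr2.R1)
|TSO outcomes| = 3

thr2.R0=0 thr2.R1=0
thr2.R0=0 thr2.R1=1
thr2.R0=2 thr2.R1=1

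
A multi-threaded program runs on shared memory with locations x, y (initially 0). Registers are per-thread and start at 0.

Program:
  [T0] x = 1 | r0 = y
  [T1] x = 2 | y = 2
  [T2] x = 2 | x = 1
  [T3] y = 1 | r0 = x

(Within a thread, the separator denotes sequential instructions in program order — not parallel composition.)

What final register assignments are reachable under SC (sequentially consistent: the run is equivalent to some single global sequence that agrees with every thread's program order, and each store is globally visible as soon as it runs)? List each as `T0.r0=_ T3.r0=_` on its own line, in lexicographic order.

T0.r0=0 T3.r0=1
T0.r0=0 T3.r0=2
T0.r0=1 T3.r0=0
T0.r0=1 T3.r0=1
T0.r0=1 T3.r0=2
T0.r0=2 T3.r0=0
T0.r0=2 T3.r0=1
T0.r0=2 T3.r0=2

outcome vector order: (T0.r0,T3.r0)
|SC outcomes| = 8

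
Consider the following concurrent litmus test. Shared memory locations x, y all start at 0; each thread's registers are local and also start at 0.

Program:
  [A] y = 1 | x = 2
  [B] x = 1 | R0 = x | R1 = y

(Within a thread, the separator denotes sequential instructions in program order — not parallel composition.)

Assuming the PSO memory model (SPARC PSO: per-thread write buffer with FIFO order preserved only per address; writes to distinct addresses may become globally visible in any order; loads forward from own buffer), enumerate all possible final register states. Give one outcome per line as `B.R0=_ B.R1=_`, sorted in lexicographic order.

B.R0=1 B.R1=0
B.R0=1 B.R1=1
B.R0=2 B.R1=0
B.R0=2 B.R1=1

outcome vector order: (B.R0,B.R1)
|PSO outcomes| = 4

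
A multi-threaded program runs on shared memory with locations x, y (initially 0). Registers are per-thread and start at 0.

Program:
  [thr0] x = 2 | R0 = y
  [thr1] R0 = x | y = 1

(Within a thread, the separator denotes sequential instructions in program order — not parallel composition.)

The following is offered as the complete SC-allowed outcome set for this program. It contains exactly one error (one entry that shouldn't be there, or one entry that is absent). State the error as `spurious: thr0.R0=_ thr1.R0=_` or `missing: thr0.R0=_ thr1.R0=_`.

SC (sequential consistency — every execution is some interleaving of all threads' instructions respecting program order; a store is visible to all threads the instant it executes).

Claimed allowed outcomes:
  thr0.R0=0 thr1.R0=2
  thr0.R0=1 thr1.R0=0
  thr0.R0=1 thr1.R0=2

outcome vector order: (thr0.R0,thr1.R0)
under SC → <0 0>; <0 2>; <1 0>; <1 2>
SC∖claimed = {<0 0>}

missing: thr0.R0=0 thr1.R0=0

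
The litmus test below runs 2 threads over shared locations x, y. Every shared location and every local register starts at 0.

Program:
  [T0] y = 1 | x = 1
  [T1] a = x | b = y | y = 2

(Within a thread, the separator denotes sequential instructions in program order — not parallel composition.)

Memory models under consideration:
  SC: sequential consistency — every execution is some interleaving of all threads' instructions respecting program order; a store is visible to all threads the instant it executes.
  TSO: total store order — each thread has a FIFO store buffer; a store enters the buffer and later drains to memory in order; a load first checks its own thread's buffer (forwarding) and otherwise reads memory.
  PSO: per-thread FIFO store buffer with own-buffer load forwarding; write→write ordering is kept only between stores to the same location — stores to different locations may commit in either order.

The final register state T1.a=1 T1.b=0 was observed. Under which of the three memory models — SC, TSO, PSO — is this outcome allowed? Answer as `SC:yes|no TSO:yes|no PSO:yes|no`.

outcome vector order: (T1.a,T1.b)
SC: 3 outcomes — {00 01 11}
TSO: 3 outcomes — {00 01 11}
PSO: 4 outcomes — {00 01 10 11}
target 10 ∈ {PSO}

SC:no TSO:no PSO:yes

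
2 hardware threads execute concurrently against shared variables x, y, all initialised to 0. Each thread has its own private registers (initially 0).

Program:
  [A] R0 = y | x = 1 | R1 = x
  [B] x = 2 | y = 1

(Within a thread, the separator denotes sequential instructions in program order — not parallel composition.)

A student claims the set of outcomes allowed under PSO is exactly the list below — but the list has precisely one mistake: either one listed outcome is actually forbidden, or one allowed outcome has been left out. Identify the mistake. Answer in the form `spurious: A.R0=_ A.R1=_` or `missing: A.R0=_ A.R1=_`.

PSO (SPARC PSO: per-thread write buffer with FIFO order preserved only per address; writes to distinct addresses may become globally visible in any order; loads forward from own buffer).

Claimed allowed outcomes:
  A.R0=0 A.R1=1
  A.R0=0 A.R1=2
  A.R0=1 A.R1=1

outcome vector order: (A.R0,A.R1)
[PSO] allowed = {(0,1), (0,2), (1,1), (1,2)}
PSO∖claimed = {(1,2)}

missing: A.R0=1 A.R1=2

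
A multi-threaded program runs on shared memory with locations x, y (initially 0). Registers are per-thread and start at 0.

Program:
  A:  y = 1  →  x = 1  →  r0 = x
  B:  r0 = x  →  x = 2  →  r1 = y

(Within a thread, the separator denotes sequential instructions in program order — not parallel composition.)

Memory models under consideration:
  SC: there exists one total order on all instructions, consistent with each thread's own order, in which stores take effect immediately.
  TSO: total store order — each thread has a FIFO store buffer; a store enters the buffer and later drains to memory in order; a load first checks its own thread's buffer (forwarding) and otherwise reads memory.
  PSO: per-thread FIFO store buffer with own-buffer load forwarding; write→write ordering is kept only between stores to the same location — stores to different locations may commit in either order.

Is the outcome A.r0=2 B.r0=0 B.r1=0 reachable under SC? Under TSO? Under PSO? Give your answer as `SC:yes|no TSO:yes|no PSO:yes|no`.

outcome vector order: (A.r0,B.r0,B.r1)
[SC] allowed = {<1 0 0>; <1 0 1>; <1 1 1>; <2 0 1>; <2 1 1>}
[TSO] allowed = {<1 0 0>; <1 0 1>; <1 1 1>; <2 0 0>; <2 0 1>; <2 1 1>}
[PSO] allowed = {<1 0 0>; <1 0 1>; <1 1 0>; <1 1 1>; <2 0 0>; <2 0 1>; <2 1 0>; <2 1 1>}
target <2 0 0> ∈ {TSO,PSO}

SC:no TSO:yes PSO:yes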